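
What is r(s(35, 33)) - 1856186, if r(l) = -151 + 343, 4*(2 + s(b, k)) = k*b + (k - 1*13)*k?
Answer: -1855994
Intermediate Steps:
s(b, k) = -2 + b*k/4 + k*(-13 + k)/4 (s(b, k) = -2 + (k*b + (k - 1*13)*k)/4 = -2 + (b*k + (k - 13)*k)/4 = -2 + (b*k + (-13 + k)*k)/4 = -2 + (b*k + k*(-13 + k))/4 = -2 + (b*k/4 + k*(-13 + k)/4) = -2 + b*k/4 + k*(-13 + k)/4)
r(l) = 192
r(s(35, 33)) - 1856186 = 192 - 1856186 = -1855994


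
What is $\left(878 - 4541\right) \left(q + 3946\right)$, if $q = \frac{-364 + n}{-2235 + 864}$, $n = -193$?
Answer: $- \frac{6606248583}{457} \approx -1.4456 \cdot 10^{7}$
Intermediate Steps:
$q = \frac{557}{1371}$ ($q = \frac{-364 - 193}{-2235 + 864} = - \frac{557}{-1371} = \left(-557\right) \left(- \frac{1}{1371}\right) = \frac{557}{1371} \approx 0.40627$)
$\left(878 - 4541\right) \left(q + 3946\right) = \left(878 - 4541\right) \left(\frac{557}{1371} + 3946\right) = \left(-3663\right) \frac{5410523}{1371} = - \frac{6606248583}{457}$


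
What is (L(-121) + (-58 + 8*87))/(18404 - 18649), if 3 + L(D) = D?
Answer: -514/245 ≈ -2.0980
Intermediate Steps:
L(D) = -3 + D
(L(-121) + (-58 + 8*87))/(18404 - 18649) = ((-3 - 121) + (-58 + 8*87))/(18404 - 18649) = (-124 + (-58 + 696))/(-245) = (-124 + 638)*(-1/245) = 514*(-1/245) = -514/245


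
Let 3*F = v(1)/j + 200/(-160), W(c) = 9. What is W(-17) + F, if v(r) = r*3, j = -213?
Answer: 7309/852 ≈ 8.5786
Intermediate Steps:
v(r) = 3*r
F = -359/852 (F = ((3*1)/(-213) + 200/(-160))/3 = (3*(-1/213) + 200*(-1/160))/3 = (-1/71 - 5/4)/3 = (⅓)*(-359/284) = -359/852 ≈ -0.42136)
W(-17) + F = 9 - 359/852 = 7309/852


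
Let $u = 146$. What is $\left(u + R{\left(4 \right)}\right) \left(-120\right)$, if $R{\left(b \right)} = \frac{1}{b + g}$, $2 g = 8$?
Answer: $-17535$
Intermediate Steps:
$g = 4$ ($g = \frac{1}{2} \cdot 8 = 4$)
$R{\left(b \right)} = \frac{1}{4 + b}$ ($R{\left(b \right)} = \frac{1}{b + 4} = \frac{1}{4 + b}$)
$\left(u + R{\left(4 \right)}\right) \left(-120\right) = \left(146 + \frac{1}{4 + 4}\right) \left(-120\right) = \left(146 + \frac{1}{8}\right) \left(-120\right) = \frac{1169}{8} \left(-120\right) = -17535$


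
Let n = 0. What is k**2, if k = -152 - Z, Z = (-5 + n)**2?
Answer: 31329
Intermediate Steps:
Z = 25 (Z = (-5 + 0)**2 = (-5)**2 = 25)
k = -177 (k = -152 - 1*25 = -152 - 25 = -177)
k**2 = (-177)**2 = 31329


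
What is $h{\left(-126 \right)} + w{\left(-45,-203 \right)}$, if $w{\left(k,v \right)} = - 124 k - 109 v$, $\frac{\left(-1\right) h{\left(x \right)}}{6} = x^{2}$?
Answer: $-67549$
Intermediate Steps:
$h{\left(x \right)} = - 6 x^{2}$
$h{\left(-126 \right)} + w{\left(-45,-203 \right)} = - 6 \left(-126\right)^{2} - -27707 = \left(-6\right) 15876 + \left(5580 + 22127\right) = -95256 + 27707 = -67549$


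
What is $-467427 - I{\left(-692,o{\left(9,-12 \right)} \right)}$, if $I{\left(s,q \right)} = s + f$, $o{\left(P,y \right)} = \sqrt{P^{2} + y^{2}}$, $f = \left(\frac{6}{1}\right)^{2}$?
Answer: $-466771$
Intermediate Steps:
$f = 36$ ($f = \left(6 \cdot 1\right)^{2} = 6^{2} = 36$)
$I{\left(s,q \right)} = 36 + s$ ($I{\left(s,q \right)} = s + 36 = 36 + s$)
$-467427 - I{\left(-692,o{\left(9,-12 \right)} \right)} = -467427 - \left(36 - 692\right) = -467427 - -656 = -467427 + 656 = -466771$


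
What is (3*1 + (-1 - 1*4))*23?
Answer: -46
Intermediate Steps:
(3*1 + (-1 - 1*4))*23 = (3 + (-1 - 4))*23 = (3 - 5)*23 = -2*23 = -46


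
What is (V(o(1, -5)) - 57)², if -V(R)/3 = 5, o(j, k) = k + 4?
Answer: 5184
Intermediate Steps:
o(j, k) = 4 + k
V(R) = -15 (V(R) = -3*5 = -15)
(V(o(1, -5)) - 57)² = (-15 - 57)² = (-72)² = 5184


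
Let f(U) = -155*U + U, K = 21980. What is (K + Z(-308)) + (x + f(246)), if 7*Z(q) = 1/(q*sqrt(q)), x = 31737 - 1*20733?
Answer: -4900 + I*sqrt(77)/332024 ≈ -4900.0 + 2.6429e-5*I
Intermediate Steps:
x = 11004 (x = 31737 - 20733 = 11004)
f(U) = -154*U
Z(q) = 1/(7*q**(3/2)) (Z(q) = 1/(7*((q*sqrt(q)))) = 1/(7*(q**(3/2))) = 1/(7*q**(3/2)))
(K + Z(-308)) + (x + f(246)) = (21980 + 1/(7*(-308)**(3/2))) + (11004 - 154*246) = (21980 + (I*sqrt(77)/47432)/7) + (11004 - 37884) = (21980 + I*sqrt(77)/332024) - 26880 = -4900 + I*sqrt(77)/332024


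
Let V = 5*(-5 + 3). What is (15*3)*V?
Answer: -450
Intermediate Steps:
V = -10 (V = 5*(-2) = -10)
(15*3)*V = (15*3)*(-10) = 45*(-10) = -450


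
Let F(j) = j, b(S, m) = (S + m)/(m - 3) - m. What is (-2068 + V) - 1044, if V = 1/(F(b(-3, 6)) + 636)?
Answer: -1963671/631 ≈ -3112.0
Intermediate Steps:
b(S, m) = -m + (S + m)/(-3 + m) (b(S, m) = (S + m)/(-3 + m) - m = -m + (S + m)/(-3 + m))
V = 1/631 (V = 1/((-3 - 1*6² + 4*6)/(-3 + 6) + 636) = 1/((-3 - 1*36 + 24)/3 + 636) = 1/((-3 - 36 + 24)/3 + 636) = 1/((⅓)*(-15) + 636) = 1/(-5 + 636) = 1/631 ≈ 0.0015848)
(-2068 + V) - 1044 = (-2068 + 1/631) - 1044 = -1304907/631 - 1044 = -1963671/631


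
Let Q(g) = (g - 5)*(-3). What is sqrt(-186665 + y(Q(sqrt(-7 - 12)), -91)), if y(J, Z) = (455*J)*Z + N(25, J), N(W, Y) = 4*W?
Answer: sqrt(-807640 + 124215*I*sqrt(19)) ≈ 286.96 + 943.39*I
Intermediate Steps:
Q(g) = 15 - 3*g (Q(g) = (-5 + g)*(-3) = 15 - 3*g)
y(J, Z) = 100 + 455*J*Z (y(J, Z) = (455*J)*Z + 4*25 = 455*J*Z + 100 = 100 + 455*J*Z)
sqrt(-186665 + y(Q(sqrt(-7 - 12)), -91)) = sqrt(-186665 + (100 + 455*(15 - 3*sqrt(-7 - 12))*(-91))) = sqrt(-186665 + (100 + 455*(15 - 3*I*sqrt(19))*(-91))) = sqrt(-186665 + (100 + (-621075 + 124215*I*sqrt(19)))) = sqrt(-186665 + (-620975 + 124215*I*sqrt(19))) = sqrt(-807640 + 124215*I*sqrt(19))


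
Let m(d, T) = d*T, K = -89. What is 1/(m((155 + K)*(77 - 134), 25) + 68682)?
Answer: -1/25368 ≈ -3.9420e-5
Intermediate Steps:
m(d, T) = T*d
1/(m((155 + K)*(77 - 134), 25) + 68682) = 1/(25*((155 - 89)*(77 - 134)) + 68682) = 1/(25*(66*(-57)) + 68682) = 1/(25*(-3762) + 68682) = 1/(-94050 + 68682) = 1/(-25368) = -1/25368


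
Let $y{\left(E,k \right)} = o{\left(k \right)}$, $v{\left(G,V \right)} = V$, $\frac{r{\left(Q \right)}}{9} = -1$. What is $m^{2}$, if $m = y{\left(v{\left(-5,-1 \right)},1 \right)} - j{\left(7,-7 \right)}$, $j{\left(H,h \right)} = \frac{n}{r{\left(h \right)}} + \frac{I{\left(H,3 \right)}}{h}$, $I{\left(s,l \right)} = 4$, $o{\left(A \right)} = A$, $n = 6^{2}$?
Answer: $\frac{1521}{49} \approx 31.041$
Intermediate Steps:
$n = 36$
$r{\left(Q \right)} = -9$ ($r{\left(Q \right)} = 9 \left(-1\right) = -9$)
$y{\left(E,k \right)} = k$
$j{\left(H,h \right)} = -4 + \frac{4}{h}$ ($j{\left(H,h \right)} = \frac{36}{-9} + \frac{4}{h} = 36 \left(- \frac{1}{9}\right) + \frac{4}{h} = -4 + \frac{4}{h}$)
$m = \frac{39}{7}$ ($m = 1 - \left(-4 + \frac{4}{-7}\right) = 1 - \left(-4 + 4 \left(- \frac{1}{7}\right)\right) = 1 - \left(-4 - \frac{4}{7}\right) = 1 - - \frac{32}{7} = 1 + \frac{32}{7} = \frac{39}{7} \approx 5.5714$)
$m^{2} = \left(\frac{39}{7}\right)^{2} = \frac{1521}{49}$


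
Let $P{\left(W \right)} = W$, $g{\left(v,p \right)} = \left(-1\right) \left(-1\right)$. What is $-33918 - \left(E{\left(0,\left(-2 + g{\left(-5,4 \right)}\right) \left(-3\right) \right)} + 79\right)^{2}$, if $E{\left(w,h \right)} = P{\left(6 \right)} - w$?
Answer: $-41143$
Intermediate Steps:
$g{\left(v,p \right)} = 1$
$E{\left(w,h \right)} = 6 - w$
$-33918 - \left(E{\left(0,\left(-2 + g{\left(-5,4 \right)}\right) \left(-3\right) \right)} + 79\right)^{2} = -33918 - \left(\left(6 - 0\right) + 79\right)^{2} = -33918 - \left(\left(6 + 0\right) + 79\right)^{2} = -33918 - \left(6 + 79\right)^{2} = -33918 - 85^{2} = -33918 - 7225 = -41143$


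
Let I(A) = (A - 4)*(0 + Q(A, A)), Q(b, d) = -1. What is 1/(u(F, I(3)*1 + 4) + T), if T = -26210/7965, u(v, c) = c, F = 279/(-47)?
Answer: 1593/2723 ≈ 0.58502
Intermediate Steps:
I(A) = 4 - A (I(A) = (A - 4)*(0 - 1) = (-4 + A)*(-1) = 4 - A)
F = -279/47 (F = 279*(-1/47) = -279/47 ≈ -5.9362)
T = -5242/1593 (T = -26210*1/7965 = -5242/1593 ≈ -3.2906)
1/(u(F, I(3)*1 + 4) + T) = 1/(((4 - 1*3)*1 + 4) - 5242/1593) = 1/(((4 - 3)*1 + 4) - 5242/1593) = 1/((1*1 + 4) - 5242/1593) = 1/((1 + 4) - 5242/1593) = 1/(5 - 5242/1593) = 1/(2723/1593) = 1593/2723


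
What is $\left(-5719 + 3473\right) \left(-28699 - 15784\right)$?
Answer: $99908818$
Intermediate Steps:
$\left(-5719 + 3473\right) \left(-28699 - 15784\right) = \left(-2246\right) \left(-44483\right) = 99908818$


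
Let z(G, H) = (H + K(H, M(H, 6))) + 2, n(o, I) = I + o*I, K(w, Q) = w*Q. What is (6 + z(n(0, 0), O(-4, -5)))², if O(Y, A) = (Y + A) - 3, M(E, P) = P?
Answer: 5776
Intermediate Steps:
K(w, Q) = Q*w
O(Y, A) = -3 + A + Y (O(Y, A) = (A + Y) - 3 = -3 + A + Y)
n(o, I) = I + I*o
z(G, H) = 2 + 7*H (z(G, H) = (H + 6*H) + 2 = 7*H + 2 = 2 + 7*H)
(6 + z(n(0, 0), O(-4, -5)))² = (6 + (2 + 7*(-3 - 5 - 4)))² = (6 + (2 + 7*(-12)))² = (6 + (2 - 84))² = (6 - 82)² = (-76)² = 5776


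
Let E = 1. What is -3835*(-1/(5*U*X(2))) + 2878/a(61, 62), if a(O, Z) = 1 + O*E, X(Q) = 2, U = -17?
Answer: 25149/1054 ≈ 23.861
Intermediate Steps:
a(O, Z) = 1 + O (a(O, Z) = 1 + O*1 = 1 + O)
-3835*(-1/(5*U*X(2))) + 2878/a(61, 62) = -3835/((2*(-17))*(-5)) + 2878/(1 + 61) = -3835/((-34*(-5))) + 2878/62 = -3835/170 + 2878*(1/62) = -3835*1/170 + 1439/31 = -767/34 + 1439/31 = 25149/1054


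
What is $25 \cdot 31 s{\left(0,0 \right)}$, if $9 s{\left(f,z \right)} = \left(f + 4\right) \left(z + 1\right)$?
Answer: $\frac{3100}{9} \approx 344.44$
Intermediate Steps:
$s{\left(f,z \right)} = \frac{\left(1 + z\right) \left(4 + f\right)}{9}$ ($s{\left(f,z \right)} = \frac{\left(f + 4\right) \left(z + 1\right)}{9} = \frac{\left(4 + f\right) \left(1 + z\right)}{9} = \frac{\left(1 + z\right) \left(4 + f\right)}{9}$)
$25 \cdot 31 s{\left(0,0 \right)} = 25 \cdot 31 \left(\frac{4}{9} + \frac{1}{9} \cdot 0 + \frac{4}{9} \cdot 0 + \frac{1}{9} \cdot 0 \cdot 0\right) = 775 \left(\frac{4}{9} + 0 + 0 + 0\right) = 775 \cdot \frac{4}{9} = \frac{3100}{9}$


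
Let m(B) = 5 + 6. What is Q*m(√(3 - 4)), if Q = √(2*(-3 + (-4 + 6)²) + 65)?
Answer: 11*√67 ≈ 90.039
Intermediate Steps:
m(B) = 11
Q = √67 (Q = √(2*(-3 + 2²) + 65) = √(2*(-3 + 4) + 65) = √(2*1 + 65) = √(2 + 65) = √67 ≈ 8.1853)
Q*m(√(3 - 4)) = √67*11 = 11*√67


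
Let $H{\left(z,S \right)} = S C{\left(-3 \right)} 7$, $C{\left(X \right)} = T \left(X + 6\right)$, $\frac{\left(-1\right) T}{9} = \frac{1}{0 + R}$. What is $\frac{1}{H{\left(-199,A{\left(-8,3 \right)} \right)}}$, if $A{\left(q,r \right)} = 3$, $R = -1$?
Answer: $\frac{1}{567} \approx 0.0017637$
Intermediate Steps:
$T = 9$ ($T = - \frac{9}{0 - 1} = - \frac{9}{-1} = \left(-9\right) \left(-1\right) = 9$)
$C{\left(X \right)} = 54 + 9 X$ ($C{\left(X \right)} = 9 \left(X + 6\right) = 9 \left(6 + X\right) = 54 + 9 X$)
$H{\left(z,S \right)} = 189 S$ ($H{\left(z,S \right)} = S \left(54 + 9 \left(-3\right)\right) 7 = S \left(54 - 27\right) 7 = S 27 \cdot 7 = 27 S 7 = 189 S$)
$\frac{1}{H{\left(-199,A{\left(-8,3 \right)} \right)}} = \frac{1}{189 \cdot 3} = \frac{1}{567}$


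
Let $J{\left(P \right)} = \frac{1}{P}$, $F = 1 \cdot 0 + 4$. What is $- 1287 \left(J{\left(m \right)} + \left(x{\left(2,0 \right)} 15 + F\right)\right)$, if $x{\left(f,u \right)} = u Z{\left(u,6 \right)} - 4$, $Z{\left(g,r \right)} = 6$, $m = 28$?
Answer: $\frac{2016729}{28} \approx 72026.0$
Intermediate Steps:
$F = 4$ ($F = 0 + 4 = 4$)
$x{\left(f,u \right)} = -4 + 6 u$ ($x{\left(f,u \right)} = u 6 - 4 = 6 u - 4 = -4 + 6 u$)
$- 1287 \left(J{\left(m \right)} + \left(x{\left(2,0 \right)} 15 + F\right)\right) = - 1287 \left(\frac{1}{28} + \left(\left(-4 + 6 \cdot 0\right) 15 + 4\right)\right) = - 1287 \left(\frac{1}{28} + \left(\left(-4 + 0\right) 15 + 4\right)\right) = - 1287 \left(\frac{1}{28} + \left(\left(-4\right) 15 + 4\right)\right) = - 1287 \left(\frac{1}{28} + \left(-60 + 4\right)\right) = - 1287 \left(\frac{1}{28} - 56\right) = \left(-1287\right) \left(- \frac{1567}{28}\right) = \frac{2016729}{28}$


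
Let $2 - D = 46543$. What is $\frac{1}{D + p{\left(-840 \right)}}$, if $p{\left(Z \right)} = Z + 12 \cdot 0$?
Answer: $- \frac{1}{47381} \approx -2.1106 \cdot 10^{-5}$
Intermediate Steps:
$p{\left(Z \right)} = Z$ ($p{\left(Z \right)} = Z + 0 = Z$)
$D = -46541$ ($D = 2 - 46543 = -46541$)
$\frac{1}{D + p{\left(-840 \right)}} = \frac{1}{-46541 - 840} = \frac{1}{-47381} = - \frac{1}{47381}$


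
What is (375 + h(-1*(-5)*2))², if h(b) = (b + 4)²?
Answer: 326041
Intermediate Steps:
h(b) = (4 + b)²
(375 + h(-1*(-5)*2))² = (375 + (4 - 1*(-5)*2)²)² = (375 + (4 + 5*2)²)² = (375 + (4 + 10)²)² = (375 + 14²)² = (375 + 196)² = 571² = 326041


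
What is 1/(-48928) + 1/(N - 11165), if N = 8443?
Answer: -25825/66591008 ≈ -0.00038782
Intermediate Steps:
1/(-48928) + 1/(N - 11165) = 1/(-48928) + 1/(8443 - 11165) = -1/48928 + 1/(-2722) = -1/48928 - 1/2722 = -25825/66591008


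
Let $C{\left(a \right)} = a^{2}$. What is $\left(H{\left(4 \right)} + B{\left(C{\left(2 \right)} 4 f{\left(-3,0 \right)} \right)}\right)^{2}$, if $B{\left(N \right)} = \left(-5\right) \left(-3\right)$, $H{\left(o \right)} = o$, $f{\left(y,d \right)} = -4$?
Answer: $361$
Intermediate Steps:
$B{\left(N \right)} = 15$
$\left(H{\left(4 \right)} + B{\left(C{\left(2 \right)} 4 f{\left(-3,0 \right)} \right)}\right)^{2} = \left(4 + 15\right)^{2} = 19^{2} = 361$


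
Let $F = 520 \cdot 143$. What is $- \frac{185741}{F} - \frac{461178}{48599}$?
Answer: $- \frac{43320022939}{3613821640} \approx -11.987$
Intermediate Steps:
$F = 74360$
$- \frac{185741}{F} - \frac{461178}{48599} = - \frac{185741}{74360} - \frac{461178}{48599} = - \frac{43320022939}{3613821640}$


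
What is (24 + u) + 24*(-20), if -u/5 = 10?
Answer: -506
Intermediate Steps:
u = -50 (u = -5*10 = -50)
(24 + u) + 24*(-20) = (24 - 50) + 24*(-20) = -26 - 480 = -506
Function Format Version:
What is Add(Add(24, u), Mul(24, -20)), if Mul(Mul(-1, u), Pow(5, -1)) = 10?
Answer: -506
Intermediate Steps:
u = -50 (u = Mul(-5, 10) = -50)
Add(Add(24, u), Mul(24, -20)) = Add(Add(24, -50), Mul(24, -20)) = Add(-26, -480) = -506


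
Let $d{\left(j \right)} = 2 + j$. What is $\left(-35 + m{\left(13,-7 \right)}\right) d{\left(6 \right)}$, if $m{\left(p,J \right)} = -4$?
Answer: $-312$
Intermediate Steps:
$\left(-35 + m{\left(13,-7 \right)}\right) d{\left(6 \right)} = \left(-35 - 4\right) \left(2 + 6\right) = \left(-39\right) 8 = -312$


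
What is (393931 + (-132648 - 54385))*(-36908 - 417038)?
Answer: -93920519508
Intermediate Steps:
(393931 + (-132648 - 54385))*(-36908 - 417038) = (393931 - 187033)*(-453946) = 206898*(-453946) = -93920519508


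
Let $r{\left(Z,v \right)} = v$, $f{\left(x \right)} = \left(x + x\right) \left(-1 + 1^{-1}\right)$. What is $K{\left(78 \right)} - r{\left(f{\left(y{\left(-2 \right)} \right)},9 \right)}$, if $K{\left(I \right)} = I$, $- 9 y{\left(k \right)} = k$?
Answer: $69$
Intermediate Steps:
$y{\left(k \right)} = - \frac{k}{9}$
$f{\left(x \right)} = 0$ ($f{\left(x \right)} = 2 x \left(-1 + 1\right) = 2 x 0 = 0$)
$K{\left(78 \right)} - r{\left(f{\left(y{\left(-2 \right)} \right)},9 \right)} = 78 - 9 = 69$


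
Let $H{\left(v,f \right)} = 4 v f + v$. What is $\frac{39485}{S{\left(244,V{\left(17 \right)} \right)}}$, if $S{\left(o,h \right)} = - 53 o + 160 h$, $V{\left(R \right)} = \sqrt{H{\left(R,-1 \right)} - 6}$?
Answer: $- \frac{127655005}{42173956} - \frac{394850 i \sqrt{57}}{10543489} \approx -3.0269 - 0.28274 i$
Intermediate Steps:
$H{\left(v,f \right)} = v + 4 f v$ ($H{\left(v,f \right)} = 4 f v + v = v + 4 f v$)
$V{\left(R \right)} = \sqrt{-6 - 3 R}$ ($V{\left(R \right)} = \sqrt{R \left(1 + 4 \left(-1\right)\right) - 6} = \sqrt{R \left(1 - 4\right) - 6} = \sqrt{R \left(-3\right) - 6} = \sqrt{- 3 R - 6} = \sqrt{-6 - 3 R}$)
$\frac{39485}{S{\left(244,V{\left(17 \right)} \right)}} = \frac{39485}{\left(-53\right) 244 + 160 \sqrt{-6 - 51}} = \frac{39485}{-12932 + 160 \sqrt{-6 - 51}} = \frac{39485}{-12932 + 160 \sqrt{-57}} = \frac{39485}{-12932 + 160 i \sqrt{57}}$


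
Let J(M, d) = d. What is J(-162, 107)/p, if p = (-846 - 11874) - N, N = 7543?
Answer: -107/20263 ≈ -0.0052806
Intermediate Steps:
p = -20263 (p = (-846 - 11874) - 1*7543 = -12720 - 7543 = -20263)
J(-162, 107)/p = 107/(-20263) = 107*(-1/20263) = -107/20263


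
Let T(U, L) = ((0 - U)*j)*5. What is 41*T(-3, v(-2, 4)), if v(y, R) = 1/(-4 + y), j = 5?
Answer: 3075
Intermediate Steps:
T(U, L) = -25*U (T(U, L) = ((0 - U)*5)*5 = (-U*5)*5 = -5*U*5 = -25*U)
41*T(-3, v(-2, 4)) = 41*(-25*(-3)) = 41*75 = 3075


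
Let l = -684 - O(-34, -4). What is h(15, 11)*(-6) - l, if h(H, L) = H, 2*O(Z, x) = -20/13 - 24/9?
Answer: 23084/39 ≈ 591.90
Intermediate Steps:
O(Z, x) = -82/39 (O(Z, x) = (-20/13 - 24/9)/2 = (-20*1/13 - 24*⅑)/2 = (-20/13 - 8/3)/2 = (½)*(-164/39) = -82/39)
l = -26594/39 (l = -684 - 1*(-82/39) = -684 + 82/39 = -26594/39 ≈ -681.90)
h(15, 11)*(-6) - l = 15*(-6) - 1*(-26594/39) = -90 + 26594/39 = 23084/39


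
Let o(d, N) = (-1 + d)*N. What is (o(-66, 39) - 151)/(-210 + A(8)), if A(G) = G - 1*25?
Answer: 2764/227 ≈ 12.176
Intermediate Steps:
A(G) = -25 + G (A(G) = G - 25 = -25 + G)
o(d, N) = N*(-1 + d)
(o(-66, 39) - 151)/(-210 + A(8)) = (39*(-1 - 66) - 151)/(-210 + (-25 + 8)) = (39*(-67) - 151)/(-210 - 17) = (-2613 - 151)/(-227) = -2764*(-1/227) = 2764/227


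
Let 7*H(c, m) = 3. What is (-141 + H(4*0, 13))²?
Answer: 968256/49 ≈ 19760.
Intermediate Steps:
H(c, m) = 3/7 (H(c, m) = (⅐)*3 = 3/7)
(-141 + H(4*0, 13))² = (-141 + 3/7)² = (-984/7)² = 968256/49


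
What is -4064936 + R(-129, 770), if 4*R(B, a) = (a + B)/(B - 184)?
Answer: -5089300513/1252 ≈ -4.0649e+6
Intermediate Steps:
R(B, a) = (B + a)/(4*(-184 + B)) (R(B, a) = ((a + B)/(B - 184))/4 = ((B + a)/(-184 + B))/4 = (B + a)/(4*(-184 + B)))
-4064936 + R(-129, 770) = -4064936 + (-129 + 770)/(4*(-184 - 129)) = -4064936 + (¼)*641/(-313) = -4064936 + (¼)*(-1/313)*641 = -4064936 - 641/1252 = -5089300513/1252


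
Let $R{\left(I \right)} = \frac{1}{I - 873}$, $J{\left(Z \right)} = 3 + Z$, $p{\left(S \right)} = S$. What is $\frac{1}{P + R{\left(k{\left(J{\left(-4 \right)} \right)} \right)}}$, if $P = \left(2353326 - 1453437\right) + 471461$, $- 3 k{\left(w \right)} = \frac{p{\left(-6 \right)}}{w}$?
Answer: $\frac{875}{1199931249} \approx 7.2921 \cdot 10^{-7}$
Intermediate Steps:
$k{\left(w \right)} = \frac{2}{w}$ ($k{\left(w \right)} = - \frac{\left(-6\right) \frac{1}{w}}{3} = \frac{2}{w}$)
$R{\left(I \right)} = \frac{1}{-873 + I}$
$P = 1371350$ ($P = 899889 + 471461 = 1371350$)
$\frac{1}{P + R{\left(k{\left(J{\left(-4 \right)} \right)} \right)}} = \frac{1}{1371350 + \frac{1}{-873 + \frac{2}{3 - 4}}} = \frac{1}{1371350 + \frac{1}{-873 + \frac{2}{-1}}} = \frac{1}{1371350 + \frac{1}{-873 + 2 \left(-1\right)}} = \frac{1}{1371350 + \frac{1}{-873 - 2}} = \frac{1}{1371350 + \frac{1}{-875}} = \frac{1}{1371350 - \frac{1}{875}} = \frac{1}{\frac{1199931249}{875}} = \frac{875}{1199931249}$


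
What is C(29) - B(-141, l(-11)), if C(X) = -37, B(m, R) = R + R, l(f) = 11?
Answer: -59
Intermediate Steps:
B(m, R) = 2*R
C(29) - B(-141, l(-11)) = -37 - 2*11 = -37 - 1*22 = -37 - 22 = -59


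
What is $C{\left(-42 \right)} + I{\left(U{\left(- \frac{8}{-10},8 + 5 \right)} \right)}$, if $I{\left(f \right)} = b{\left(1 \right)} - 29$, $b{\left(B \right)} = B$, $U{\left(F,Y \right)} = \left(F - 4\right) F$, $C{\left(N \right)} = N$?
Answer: $-70$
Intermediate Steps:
$U{\left(F,Y \right)} = F \left(-4 + F\right)$ ($U{\left(F,Y \right)} = \left(-4 + F\right) F = F \left(-4 + F\right)$)
$I{\left(f \right)} = -28$ ($I{\left(f \right)} = 1 - 29 = -28$)
$C{\left(-42 \right)} + I{\left(U{\left(- \frac{8}{-10},8 + 5 \right)} \right)} = -42 - 28 = -70$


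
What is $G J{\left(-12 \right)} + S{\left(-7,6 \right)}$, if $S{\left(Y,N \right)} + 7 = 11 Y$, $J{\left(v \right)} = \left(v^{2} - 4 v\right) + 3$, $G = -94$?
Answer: $-18414$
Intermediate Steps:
$J{\left(v \right)} = 3 + v^{2} - 4 v$
$S{\left(Y,N \right)} = -7 + 11 Y$
$G J{\left(-12 \right)} + S{\left(-7,6 \right)} = - 94 \left(3 + \left(-12\right)^{2} - -48\right) + \left(-7 + 11 \left(-7\right)\right) = - 94 \left(3 + 144 + 48\right) - 84 = \left(-94\right) 195 - 84 = -18330 - 84 = -18414$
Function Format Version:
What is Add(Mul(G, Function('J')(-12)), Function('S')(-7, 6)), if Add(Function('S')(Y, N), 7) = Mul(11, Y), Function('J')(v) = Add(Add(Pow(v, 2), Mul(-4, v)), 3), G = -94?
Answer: -18414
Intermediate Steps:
Function('J')(v) = Add(3, Pow(v, 2), Mul(-4, v))
Function('S')(Y, N) = Add(-7, Mul(11, Y))
Add(Mul(G, Function('J')(-12)), Function('S')(-7, 6)) = Add(Mul(-94, Add(3, Pow(-12, 2), Mul(-4, -12))), Add(-7, Mul(11, -7))) = Add(Mul(-94, Add(3, 144, 48)), Add(-7, -77)) = Add(Mul(-94, 195), -84) = Add(-18330, -84) = -18414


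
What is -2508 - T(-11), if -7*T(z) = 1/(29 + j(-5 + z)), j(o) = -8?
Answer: -368675/147 ≈ -2508.0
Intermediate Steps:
T(z) = -1/147 (T(z) = -1/(7*(29 - 8)) = -1/7/21 = -1/7*1/21 = -1/147)
-2508 - T(-11) = -2508 - 1*(-1/147) = -2508 + 1/147 = -368675/147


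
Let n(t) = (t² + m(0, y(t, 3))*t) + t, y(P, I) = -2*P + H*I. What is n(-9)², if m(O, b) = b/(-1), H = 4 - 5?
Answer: 42849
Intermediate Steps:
H = -1
y(P, I) = -I - 2*P (y(P, I) = -2*P - I = -I - 2*P)
m(O, b) = -b (m(O, b) = b*(-1) = -b)
n(t) = t + t² + t*(3 + 2*t) (n(t) = (t² + (-(-1*3 - 2*t))*t) + t = (t² + (-(-3 - 2*t))*t) + t = (t² + (3 + 2*t)*t) + t = (t² + t*(3 + 2*t)) + t = t + t² + t*(3 + 2*t))
n(-9)² = (-9*(4 + 3*(-9)))² = (-9*(4 - 27))² = (-9*(-23))² = 207² = 42849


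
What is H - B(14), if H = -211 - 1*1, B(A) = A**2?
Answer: -408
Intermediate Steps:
H = -212 (H = -211 - 1 = -212)
H - B(14) = -212 - 1*14**2 = -212 - 1*196 = -212 - 196 = -408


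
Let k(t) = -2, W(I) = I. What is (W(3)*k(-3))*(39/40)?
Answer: -117/20 ≈ -5.8500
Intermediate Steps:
(W(3)*k(-3))*(39/40) = (3*(-2))*(39/40) = -234/40 = -6*39/40 = -117/20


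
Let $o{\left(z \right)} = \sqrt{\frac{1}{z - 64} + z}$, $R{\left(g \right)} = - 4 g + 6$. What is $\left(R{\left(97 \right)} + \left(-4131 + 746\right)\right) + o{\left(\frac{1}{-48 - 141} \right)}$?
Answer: $-3767 + \frac{i \sqrt{12147541266}}{762111} \approx -3767.0 + 0.14462 i$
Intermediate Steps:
$R{\left(g \right)} = 6 - 4 g$
$o{\left(z \right)} = \sqrt{z + \frac{1}{-64 + z}}$ ($o{\left(z \right)} = \sqrt{\frac{1}{-64 + z} + z} = \sqrt{z + \frac{1}{-64 + z}}$)
$\left(R{\left(97 \right)} + \left(-4131 + 746\right)\right) + o{\left(\frac{1}{-48 - 141} \right)} = \left(\left(6 - 388\right) + \left(-4131 + 746\right)\right) + \sqrt{\frac{1 + \frac{-64 + \frac{1}{-48 - 141}}{-48 - 141}}{-64 + \frac{1}{-48 - 141}}} = \left(\left(6 - 388\right) - 3385\right) + \sqrt{\frac{1 + \frac{-64 + \frac{1}{-189}}{-189}}{-64 + \frac{1}{-189}}} = \left(-382 - 3385\right) + \sqrt{\frac{1 - \frac{-64 - \frac{1}{189}}{189}}{-64 - \frac{1}{189}}} = -3767 + \sqrt{\frac{1 - - \frac{12097}{35721}}{- \frac{12097}{189}}} = -3767 + \sqrt{- \frac{189 \left(1 + \frac{12097}{35721}\right)}{12097}} = -3767 + \sqrt{\left(- \frac{189}{12097}\right) \frac{47818}{35721}} = -3767 + \sqrt{- \frac{47818}{2286333}} = -3767 + \frac{i \sqrt{12147541266}}{762111}$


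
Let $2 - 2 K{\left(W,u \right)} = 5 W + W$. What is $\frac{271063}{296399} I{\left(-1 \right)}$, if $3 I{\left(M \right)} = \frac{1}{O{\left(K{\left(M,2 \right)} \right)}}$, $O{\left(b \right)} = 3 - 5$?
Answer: $- \frac{271063}{1778394} \approx -0.15242$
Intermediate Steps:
$K{\left(W,u \right)} = 1 - 3 W$ ($K{\left(W,u \right)} = 1 - \frac{5 W + W}{2} = 1 - \frac{6 W}{2} = 1 - 3 W$)
$O{\left(b \right)} = -2$ ($O{\left(b \right)} = 3 - 5 = -2$)
$I{\left(M \right)} = - \frac{1}{6}$ ($I{\left(M \right)} = \frac{1}{3 \left(-2\right)} = \frac{1}{3} \left(- \frac{1}{2}\right) = - \frac{1}{6}$)
$\frac{271063}{296399} I{\left(-1 \right)} = \frac{271063}{296399} \left(- \frac{1}{6}\right) = - \frac{271063}{1778394}$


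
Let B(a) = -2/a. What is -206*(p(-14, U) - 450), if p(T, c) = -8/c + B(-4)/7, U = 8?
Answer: 650239/7 ≈ 92891.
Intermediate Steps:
p(T, c) = 1/14 - 8/c (p(T, c) = -8/c - 2/(-4)/7 = -8/c - 2*(-¼)*(⅐) = -8/c + (½)*(⅐) = -8/c + 1/14 = 1/14 - 8/c)
-206*(p(-14, U) - 450) = -206*((1/14)*(-112 + 8)/8 - 450) = -206*((1/14)*(⅛)*(-104) - 450) = -206*(-13/14 - 450) = -206*(-6313/14) = 650239/7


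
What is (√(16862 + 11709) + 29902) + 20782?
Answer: 50684 + √28571 ≈ 50853.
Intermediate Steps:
(√(16862 + 11709) + 29902) + 20782 = (√28571 + 29902) + 20782 = (29902 + √28571) + 20782 = 50684 + √28571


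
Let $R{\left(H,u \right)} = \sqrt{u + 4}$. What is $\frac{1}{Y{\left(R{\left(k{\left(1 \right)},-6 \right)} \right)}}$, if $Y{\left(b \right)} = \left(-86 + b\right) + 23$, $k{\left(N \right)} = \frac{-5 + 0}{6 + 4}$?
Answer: $- \frac{63}{3971} - \frac{i \sqrt{2}}{3971} \approx -0.015865 - 0.00035614 i$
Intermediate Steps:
$k{\left(N \right)} = - \frac{1}{2}$ ($k{\left(N \right)} = - \frac{5}{10} = \left(-5\right) \frac{1}{10} = - \frac{1}{2}$)
$R{\left(H,u \right)} = \sqrt{4 + u}$
$Y{\left(b \right)} = -63 + b$
$\frac{1}{Y{\left(R{\left(k{\left(1 \right)},-6 \right)} \right)}} = \frac{1}{-63 + \sqrt{4 - 6}} = \frac{1}{-63 + \sqrt{-2}} = \frac{1}{-63 + i \sqrt{2}}$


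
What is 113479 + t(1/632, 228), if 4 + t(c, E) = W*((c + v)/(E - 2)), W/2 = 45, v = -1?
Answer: 8103902205/71416 ≈ 1.1347e+5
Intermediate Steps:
W = 90 (W = 2*45 = 90)
t(c, E) = -4 + 90*(-1 + c)/(-2 + E) (t(c, E) = -4 + 90*((c - 1)/(E - 2)) = -4 + 90*((-1 + c)/(-2 + E)) = -4 + 90*(-1 + c)/(-2 + E))
113479 + t(1/632, 228) = 113479 + 2*(-41 - 2*228 + 45/632)/(-2 + 228) = 113479 + 2*(-41 - 456 + 45*(1/632))/226 = 113479 + 2*(1/226)*(-41 - 456 + 45/632) = 113479 + 2*(1/226)*(-314059/632) = 113479 - 314059/71416 = 8103902205/71416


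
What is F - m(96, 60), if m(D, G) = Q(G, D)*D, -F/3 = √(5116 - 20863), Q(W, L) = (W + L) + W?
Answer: -20736 - 3*I*√15747 ≈ -20736.0 - 376.46*I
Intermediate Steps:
Q(W, L) = L + 2*W (Q(W, L) = (L + W) + W = L + 2*W)
F = -3*I*√15747 (F = -3*√(5116 - 20863) = -3*I*√15747 ≈ -376.46*I)
m(D, G) = D*(D + 2*G) (m(D, G) = (D + 2*G)*D = D*(D + 2*G))
F - m(96, 60) = -3*I*√15747 - 96*(96 + 2*60) = -3*I*√15747 - 96*(96 + 120) = -3*I*√15747 - 96*216 = -3*I*√15747 - 1*20736 = -3*I*√15747 - 20736 = -20736 - 3*I*√15747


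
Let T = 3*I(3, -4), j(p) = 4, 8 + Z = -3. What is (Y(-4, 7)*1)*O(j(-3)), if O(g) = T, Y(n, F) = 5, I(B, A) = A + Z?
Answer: -225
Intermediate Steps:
Z = -11 (Z = -8 - 3 = -11)
I(B, A) = -11 + A (I(B, A) = A - 11 = -11 + A)
T = -45 (T = 3*(-11 - 4) = 3*(-15) = -45)
O(g) = -45
(Y(-4, 7)*1)*O(j(-3)) = (5*1)*(-45) = 5*(-45) = -225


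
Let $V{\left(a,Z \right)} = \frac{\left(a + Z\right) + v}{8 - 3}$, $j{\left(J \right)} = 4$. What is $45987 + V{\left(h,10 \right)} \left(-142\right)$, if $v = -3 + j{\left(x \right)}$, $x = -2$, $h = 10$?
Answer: $\frac{226953}{5} \approx 45391.0$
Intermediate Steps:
$v = 1$ ($v = -3 + 4 = 1$)
$V{\left(a,Z \right)} = \frac{1}{5} + \frac{Z}{5} + \frac{a}{5}$ ($V{\left(a,Z \right)} = \frac{\left(a + Z\right) + 1}{8 - 3} = \frac{\left(Z + a\right) + 1}{5} = \left(1 + Z + a\right) \frac{1}{5} = \frac{1}{5} + \frac{Z}{5} + \frac{a}{5}$)
$45987 + V{\left(h,10 \right)} \left(-142\right) = 45987 + \left(\frac{1}{5} + \frac{1}{5} \cdot 10 + \frac{1}{5} \cdot 10\right) \left(-142\right) = 45987 + \left(\frac{1}{5} + 2 + 2\right) \left(-142\right) = 45987 + \frac{21}{5} \left(-142\right) = 45987 - \frac{2982}{5} = \frac{226953}{5}$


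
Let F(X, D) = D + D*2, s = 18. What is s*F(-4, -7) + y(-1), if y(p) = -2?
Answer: -380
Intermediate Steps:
F(X, D) = 3*D (F(X, D) = D + 2*D = 3*D)
s*F(-4, -7) + y(-1) = 18*(3*(-7)) - 2 = 18*(-21) - 2 = -378 - 2 = -380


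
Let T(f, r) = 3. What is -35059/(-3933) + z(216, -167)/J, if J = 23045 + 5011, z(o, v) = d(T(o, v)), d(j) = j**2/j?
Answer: 327875701/36781416 ≈ 8.9142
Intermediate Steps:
d(j) = j
z(o, v) = 3
J = 28056
-35059/(-3933) + z(216, -167)/J = -35059/(-3933) + 3/28056 = -35059*(-1/3933) + 3*(1/28056) = 35059/3933 + 1/9352 = 327875701/36781416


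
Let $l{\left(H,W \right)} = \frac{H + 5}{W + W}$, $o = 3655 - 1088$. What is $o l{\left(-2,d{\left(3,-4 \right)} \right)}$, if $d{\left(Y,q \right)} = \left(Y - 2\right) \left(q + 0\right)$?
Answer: $- \frac{7701}{8} \approx -962.63$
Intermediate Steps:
$d{\left(Y,q \right)} = q \left(-2 + Y\right)$ ($d{\left(Y,q \right)} = \left(-2 + Y\right) q = q \left(-2 + Y\right)$)
$o = 2567$
$l{\left(H,W \right)} = \frac{5 + H}{2 W}$
$o l{\left(-2,d{\left(3,-4 \right)} \right)} = 2567 \frac{5 - 2}{2 \left(- 4 \left(-2 + 3\right)\right)} = 2567 \cdot \frac{1}{2} \frac{1}{\left(-4\right) 1} \cdot 3 = 2567 \cdot \frac{1}{2} \frac{1}{-4} \cdot 3 = 2567 \cdot \frac{1}{2} \left(- \frac{1}{4}\right) 3 = 2567 \left(- \frac{3}{8}\right) = - \frac{7701}{8}$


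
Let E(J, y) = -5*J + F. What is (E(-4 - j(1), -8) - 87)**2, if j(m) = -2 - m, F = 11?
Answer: 5041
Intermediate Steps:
E(J, y) = 11 - 5*J (E(J, y) = -5*J + 11 = 11 - 5*J)
(E(-4 - j(1), -8) - 87)**2 = ((11 - 5*(-4 - (-2 - 1*1))) - 87)**2 = ((11 - 5*(-4 - (-2 - 1))) - 87)**2 = ((11 - 5*(-4 - 1*(-3))) - 87)**2 = ((11 - 5*(-4 + 3)) - 87)**2 = ((11 - 5*(-1)) - 87)**2 = ((11 + 5) - 87)**2 = (16 - 87)**2 = (-71)**2 = 5041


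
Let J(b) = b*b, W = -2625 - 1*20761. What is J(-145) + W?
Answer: -2361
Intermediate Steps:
W = -23386 (W = -2625 - 20761 = -23386)
J(b) = b**2
J(-145) + W = (-145)**2 - 23386 = 21025 - 23386 = -2361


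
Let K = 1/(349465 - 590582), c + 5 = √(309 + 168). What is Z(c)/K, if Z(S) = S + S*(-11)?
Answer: -12055850 + 7233510*√53 ≈ 4.0605e+7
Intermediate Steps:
c = -5 + 3*√53 (c = -5 + √(309 + 168) = -5 + √477 = -5 + 3*√53 ≈ 16.840)
Z(S) = -10*S (Z(S) = S - 11*S = -10*S)
K = -1/241117 (K = 1/(-241117) = -1/241117 ≈ -4.1474e-6)
Z(c)/K = (-10*(-5 + 3*√53))/(-1/241117) = (50 - 30*√53)*(-241117) = -12055850 + 7233510*√53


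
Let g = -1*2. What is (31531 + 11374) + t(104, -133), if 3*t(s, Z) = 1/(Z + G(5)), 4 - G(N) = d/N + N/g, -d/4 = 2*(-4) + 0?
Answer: 171062225/3987 ≈ 42905.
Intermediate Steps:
g = -2
d = 32 (d = -4*(2*(-4) + 0) = -4*(-8 + 0) = -4*(-8) = 32)
G(N) = 4 + N/2 - 32/N (G(N) = 4 - (32/N + N/(-2)) = 4 - (32/N + N*(-½)) = 4 - (32/N - N/2) = 4 + (N/2 - 32/N) = 4 + N/2 - 32/N)
t(s, Z) = 1/(3*(⅒ + Z)) (t(s, Z) = 1/(3*(Z + (4 + (½)*5 - 32/5))) = 1/(3*(Z + (4 + 5/2 - 32*⅕))) = 1/(3*(Z + (4 + 5/2 - 32/5))) = 1/(3*(Z + ⅒)) = 1/(3*(⅒ + Z)))
(31531 + 11374) + t(104, -133) = (31531 + 11374) + 10/(3*(1 + 10*(-133))) = 42905 + 10/(3*(1 - 1330)) = 42905 + (10/3)/(-1329) = 42905 + (10/3)*(-1/1329) = 42905 - 10/3987 = 171062225/3987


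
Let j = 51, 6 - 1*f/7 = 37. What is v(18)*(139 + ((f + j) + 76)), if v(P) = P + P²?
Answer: 16758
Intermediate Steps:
f = -217 (f = 42 - 7*37 = 42 - 259 = -217)
v(18)*(139 + ((f + j) + 76)) = (18*(1 + 18))*(139 + ((-217 + 51) + 76)) = (18*19)*(139 + (-166 + 76)) = 342*(139 - 90) = 342*49 = 16758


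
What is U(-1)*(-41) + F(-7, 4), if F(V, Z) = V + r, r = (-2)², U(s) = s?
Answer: 38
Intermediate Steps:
r = 4
F(V, Z) = 4 + V (F(V, Z) = V + 4 = 4 + V)
U(-1)*(-41) + F(-7, 4) = -1*(-41) + (4 - 7) = 41 - 3 = 38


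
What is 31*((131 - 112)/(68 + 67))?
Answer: 589/135 ≈ 4.3630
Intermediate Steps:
31*((131 - 112)/(68 + 67)) = 31*(19/135) = 589/135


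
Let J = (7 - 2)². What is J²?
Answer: 625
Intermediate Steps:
J = 25 (J = 5² = 25)
J² = 25² = 625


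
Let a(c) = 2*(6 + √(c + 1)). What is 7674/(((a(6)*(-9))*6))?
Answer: -1279/87 + 1279*√7/522 ≈ -8.2186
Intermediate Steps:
a(c) = 12 + 2*√(1 + c) (a(c) = 2*(6 + √(1 + c)) = 12 + 2*√(1 + c))
7674/(((a(6)*(-9))*6)) = 7674/((((12 + 2*√(1 + 6))*(-9))*6)) = 7674/((((12 + 2*√7)*(-9))*6)) = 7674/(((-108 - 18*√7)*6)) = 7674/(-648 - 108*√7)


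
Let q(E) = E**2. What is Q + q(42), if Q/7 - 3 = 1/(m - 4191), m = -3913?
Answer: 14465633/8104 ≈ 1785.0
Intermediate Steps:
Q = 170177/8104 (Q = 21 + 7/(-3913 - 4191) = 21 + 7/(-8104) = 21 + 7*(-1/8104) = 21 - 7/8104 = 170177/8104 ≈ 20.999)
Q + q(42) = 170177/8104 + 42**2 = 170177/8104 + 1764 = 14465633/8104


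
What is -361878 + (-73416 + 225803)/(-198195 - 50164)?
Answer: -89875810589/248359 ≈ -3.6188e+5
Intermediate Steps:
-361878 + (-73416 + 225803)/(-198195 - 50164) = -361878 + 152387/(-248359) = -361878 + 152387*(-1/248359) = -361878 - 152387/248359 = -89875810589/248359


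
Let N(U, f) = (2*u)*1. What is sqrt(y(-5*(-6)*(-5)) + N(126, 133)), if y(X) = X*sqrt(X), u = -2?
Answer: sqrt(-4 - 750*I*sqrt(6)) ≈ 30.275 - 30.341*I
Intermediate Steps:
N(U, f) = -4 (N(U, f) = (2*(-2))*1 = -4*1 = -4)
y(X) = X**(3/2)
sqrt(y(-5*(-6)*(-5)) + N(126, 133)) = sqrt((-5*(-6)*(-5))**(3/2) - 4) = sqrt((30*(-5))**(3/2) - 4) = sqrt((-150)**(3/2) - 4) = sqrt(-750*I*sqrt(6) - 4) = sqrt(-4 - 750*I*sqrt(6))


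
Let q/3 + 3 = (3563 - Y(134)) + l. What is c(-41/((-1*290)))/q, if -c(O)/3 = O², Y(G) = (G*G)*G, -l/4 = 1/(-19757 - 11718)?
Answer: 2116379/254385923540144 ≈ 8.3196e-9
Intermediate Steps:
l = 4/31475 (l = -4/(-19757 - 11718) = -4/(-31475) = -4*(-1/31475) = 4/31475 ≈ 0.00012709)
Y(G) = G³ (Y(G) = G²*G = G³)
q = -226860217188/31475 (q = -9 + 3*((3563 - 1*134³) + 4/31475) = -9 + 3*((3563 - 1*2406104) + 4/31475) = -9 + 3*((3563 - 2406104) + 4/31475) = -9 + 3*(-2402541 + 4/31475) = -9 + 3*(-75619977971/31475) = -9 - 226859933913/31475 = -226860217188/31475 ≈ -7.2076e+6)
c(O) = -3*O²
c(-41/((-1*290)))/q = (-3*(-41/((-1*290)))²)/(-226860217188/31475) = -3*(-41/(-290))²*(-31475/226860217188) = -3*(-41*(-1/290))²*(-31475/226860217188) = -3*(41/290)²*(-31475/226860217188) = -3*1681/84100*(-31475/226860217188) = -5043/84100*(-31475/226860217188) = 2116379/254385923540144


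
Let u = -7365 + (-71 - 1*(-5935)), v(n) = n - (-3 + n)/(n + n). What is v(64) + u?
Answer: -183997/128 ≈ -1437.5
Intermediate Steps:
v(n) = n - (-3 + n)/(2*n)
u = -1501 (u = -7365 + (-71 + 5935) = -7365 + 5864 = -1501)
v(64) + u = (-½ + 64 + (3/2)/64) - 1501 = (-½ + 64 + (3/2)*(1/64)) - 1501 = (-½ + 64 + 3/128) - 1501 = 8131/128 - 1501 = -183997/128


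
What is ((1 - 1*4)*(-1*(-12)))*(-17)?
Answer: 612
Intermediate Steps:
((1 - 1*4)*(-1*(-12)))*(-17) = ((1 - 4)*12)*(-17) = -3*12*(-17) = -36*(-17) = 612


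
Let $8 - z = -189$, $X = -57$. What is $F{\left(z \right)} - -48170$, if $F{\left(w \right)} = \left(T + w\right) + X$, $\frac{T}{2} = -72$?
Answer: $48166$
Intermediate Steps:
$T = -144$ ($T = 2 \left(-72\right) = -144$)
$z = 197$ ($z = 8 - -189 = 8 + 189 = 197$)
$F{\left(w \right)} = -201 + w$ ($F{\left(w \right)} = \left(-144 + w\right) - 57 = -201 + w$)
$F{\left(z \right)} - -48170 = \left(-201 + 197\right) - -48170 = -4 + 48170 = 48166$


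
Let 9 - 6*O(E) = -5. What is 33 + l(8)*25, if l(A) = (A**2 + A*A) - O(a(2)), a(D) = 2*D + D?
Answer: 9524/3 ≈ 3174.7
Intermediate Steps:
a(D) = 3*D
O(E) = 7/3 (O(E) = 3/2 - 1/6*(-5) = 3/2 + 5/6 = 7/3)
l(A) = -7/3 + 2*A**2 (l(A) = (A**2 + A*A) - 1*7/3 = (A**2 + A**2) - 7/3 = 2*A**2 - 7/3 = -7/3 + 2*A**2)
33 + l(8)*25 = 33 + (-7/3 + 2*8**2)*25 = 33 + (-7/3 + 2*64)*25 = 33 + (-7/3 + 128)*25 = 33 + (377/3)*25 = 33 + 9425/3 = 9524/3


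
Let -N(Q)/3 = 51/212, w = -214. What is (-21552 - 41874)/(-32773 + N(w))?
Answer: 1222392/631639 ≈ 1.9353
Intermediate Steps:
N(Q) = -153/212
(-21552 - 41874)/(-32773 + N(w)) = (-21552 - 41874)/(-32773 - 153/212) = -63426/(-6948029/212) = -63426*(-212/6948029) = 1222392/631639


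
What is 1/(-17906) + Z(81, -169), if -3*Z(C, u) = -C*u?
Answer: -81705079/17906 ≈ -4563.0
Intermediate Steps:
Z(C, u) = C*u/3 (Z(C, u) = -(-1)*C*u/3 = C*u/3)
1/(-17906) + Z(81, -169) = 1/(-17906) + (⅓)*81*(-169) = -1/17906 - 4563 = -81705079/17906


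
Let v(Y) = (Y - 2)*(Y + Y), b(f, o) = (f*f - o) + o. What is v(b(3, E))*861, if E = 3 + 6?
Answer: 108486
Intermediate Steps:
E = 9
b(f, o) = f**2 (b(f, o) = (f**2 - o) + o = f**2)
v(Y) = 2*Y*(-2 + Y) (v(Y) = (-2 + Y)*(2*Y) = 2*Y*(-2 + Y))
v(b(3, E))*861 = (2*3**2*(-2 + 3**2))*861 = (2*9*(-2 + 9))*861 = (2*9*7)*861 = 126*861 = 108486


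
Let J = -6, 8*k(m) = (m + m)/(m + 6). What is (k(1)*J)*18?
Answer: -27/7 ≈ -3.8571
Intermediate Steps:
k(m) = m/(4*(6 + m)) (k(m) = ((m + m)/(m + 6))/8 = ((2*m)/(6 + m))/8 = (2*m/(6 + m))/8 = m/(4*(6 + m)))
(k(1)*J)*18 = (((¼)*1/(6 + 1))*(-6))*18 = (((¼)*1/7)*(-6))*18 = (((¼)*1*(⅐))*(-6))*18 = ((1/28)*(-6))*18 = -3/14*18 = -27/7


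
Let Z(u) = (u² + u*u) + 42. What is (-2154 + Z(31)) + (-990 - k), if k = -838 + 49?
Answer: -391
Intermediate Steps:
Z(u) = 42 + 2*u² (Z(u) = (u² + u²) + 42 = 2*u² + 42 = 42 + 2*u²)
k = -789
(-2154 + Z(31)) + (-990 - k) = (-2154 + (42 + 2*31²)) + (-990 - 1*(-789)) = (-2154 + (42 + 2*961)) + (-990 + 789) = (-2154 + (42 + 1922)) - 201 = (-2154 + 1964) - 201 = -190 - 201 = -391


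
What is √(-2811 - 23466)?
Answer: I*√26277 ≈ 162.1*I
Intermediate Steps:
√(-2811 - 23466) = √(-26277) = I*√26277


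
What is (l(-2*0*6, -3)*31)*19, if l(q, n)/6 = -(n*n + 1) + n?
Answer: -45942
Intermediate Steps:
l(q, n) = -6 - 6*n² + 6*n (l(q, n) = 6*(-(n*n + 1) + n) = 6*(-(n² + 1) + n) = 6*(-(1 + n²) + n) = 6*((-1 - n²) + n) = 6*(-1 + n - n²) = -6 - 6*n² + 6*n)
(l(-2*0*6, -3)*31)*19 = ((-6 - 6*(-3)² + 6*(-3))*31)*19 = ((-6 - 6*9 - 18)*31)*19 = ((-6 - 54 - 18)*31)*19 = -78*31*19 = -2418*19 = -45942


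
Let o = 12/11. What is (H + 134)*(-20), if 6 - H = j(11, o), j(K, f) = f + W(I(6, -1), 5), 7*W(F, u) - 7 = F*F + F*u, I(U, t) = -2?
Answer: -213700/77 ≈ -2775.3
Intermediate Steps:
o = 12/11 (o = 12*(1/11) = 12/11 ≈ 1.0909)
W(F, u) = 1 + F²/7 + F*u/7 (W(F, u) = 1 + (F*F + F*u)/7 = 1 + (F² + F*u)/7 = 1 + (F²/7 + F*u/7) = 1 + F²/7 + F*u/7)
j(K, f) = ⅐ + f (j(K, f) = f + (1 + (⅐)*(-2)² + (⅐)*(-2)*5) = f + (1 + (⅐)*4 - 10/7) = f + (1 + 4/7 - 10/7) = f + ⅐ = ⅐ + f)
H = 367/77 (H = 6 - (⅐ + 12/11) = 6 - 1*95/77 = 6 - 95/77 = 367/77 ≈ 4.7662)
(H + 134)*(-20) = (367/77 + 134)*(-20) = (10685/77)*(-20) = -213700/77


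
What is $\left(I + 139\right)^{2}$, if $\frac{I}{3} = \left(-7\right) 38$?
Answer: $434281$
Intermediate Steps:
$I = -798$ ($I = 3 \left(\left(-7\right) 38\right) = 3 \left(-266\right) = -798$)
$\left(I + 139\right)^{2} = \left(-798 + 139\right)^{2} = \left(-659\right)^{2} = 434281$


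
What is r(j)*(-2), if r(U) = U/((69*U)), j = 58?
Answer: -2/69 ≈ -0.028986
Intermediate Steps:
r(U) = 1/69 (r(U) = U*(1/(69*U)) = 1/69)
r(j)*(-2) = (1/69)*(-2) = -2/69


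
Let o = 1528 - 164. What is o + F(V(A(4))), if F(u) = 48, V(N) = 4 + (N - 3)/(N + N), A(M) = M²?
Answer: 1412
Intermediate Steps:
V(N) = 4 + (-3 + N)/(2*N) (V(N) = 4 + (-3 + N)/((2*N)) = 4 + (-3 + N)*(1/(2*N)) = 4 + (-3 + N)/(2*N))
o = 1364
o + F(V(A(4))) = 1364 + 48 = 1412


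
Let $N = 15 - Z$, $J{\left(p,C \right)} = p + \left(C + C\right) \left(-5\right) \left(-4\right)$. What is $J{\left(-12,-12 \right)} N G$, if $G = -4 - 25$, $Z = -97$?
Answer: $1598016$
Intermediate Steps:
$J{\left(p,C \right)} = p + 40 C$ ($J{\left(p,C \right)} = p + 2 C \left(-5\right) \left(-4\right) = p + - 10 C \left(-4\right) = p + 40 C$)
$N = 112$ ($N = 15 - -97 = 15 + 97 = 112$)
$G = -29$ ($G = -4 - 25 = -29$)
$J{\left(-12,-12 \right)} N G = \left(-12 + 40 \left(-12\right)\right) 112 \left(-29\right) = \left(-12 - 480\right) 112 \left(-29\right) = \left(-492\right) 112 \left(-29\right) = \left(-55104\right) \left(-29\right) = 1598016$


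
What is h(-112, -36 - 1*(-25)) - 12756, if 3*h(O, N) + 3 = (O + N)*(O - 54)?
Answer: -5951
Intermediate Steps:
h(O, N) = -1 + (-54 + O)*(N + O)/3 (h(O, N) = -1 + ((O + N)*(O - 54))/3 = -1 + ((N + O)*(-54 + O))/3 = -1 + ((-54 + O)*(N + O))/3 = -1 + (-54 + O)*(N + O)/3)
h(-112, -36 - 1*(-25)) - 12756 = (-1 - 18*(-36 - 1*(-25)) - 18*(-112) + (1/3)*(-112)**2 + (1/3)*(-36 - 1*(-25))*(-112)) - 12756 = (-1 - 18*(-36 + 25) + 2016 + (1/3)*12544 + (1/3)*(-36 + 25)*(-112)) - 12756 = (-1 - 18*(-11) + 2016 + 12544/3 + (1/3)*(-11)*(-112)) - 12756 = (-1 + 198 + 2016 + 12544/3 + 1232/3) - 12756 = 6805 - 12756 = -5951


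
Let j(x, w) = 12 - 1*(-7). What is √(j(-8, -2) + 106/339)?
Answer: √2219433/339 ≈ 4.3946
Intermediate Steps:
j(x, w) = 19 (j(x, w) = 12 + 7 = 19)
√(j(-8, -2) + 106/339) = √(19 + 106/339) = √(6547/339) = √2219433/339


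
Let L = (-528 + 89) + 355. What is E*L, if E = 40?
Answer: -3360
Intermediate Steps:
L = -84 (L = -439 + 355 = -84)
E*L = 40*(-84) = -3360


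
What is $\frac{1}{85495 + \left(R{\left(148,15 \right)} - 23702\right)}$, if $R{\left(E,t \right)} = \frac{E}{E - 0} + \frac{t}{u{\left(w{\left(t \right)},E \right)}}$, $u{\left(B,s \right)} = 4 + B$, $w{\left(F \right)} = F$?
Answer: $\frac{19}{1174101} \approx 1.6183 \cdot 10^{-5}$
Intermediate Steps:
$R{\left(E,t \right)} = 1 + \frac{t}{4 + t}$ ($R{\left(E,t \right)} = \frac{E}{E - 0} + \frac{t}{4 + t} = \frac{E}{E + 0} + \frac{t}{4 + t} = \frac{E}{E} + \frac{t}{4 + t} = 1 + \frac{t}{4 + t}$)
$\frac{1}{85495 + \left(R{\left(148,15 \right)} - 23702\right)} = \frac{1}{85495 - \left(23702 - \frac{2 \left(2 + 15\right)}{4 + 15}\right)} = \frac{1}{85495 - \left(23702 - 2 \cdot \frac{1}{19} \cdot 17\right)} = \frac{1}{85495 - \left(23702 - \frac{34}{19}\right)} = \frac{1}{85495 + \left(\frac{34}{19} - 23702\right)} = \frac{1}{85495 - \frac{450304}{19}} = \frac{1}{\frac{1174101}{19}} = \frac{19}{1174101}$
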